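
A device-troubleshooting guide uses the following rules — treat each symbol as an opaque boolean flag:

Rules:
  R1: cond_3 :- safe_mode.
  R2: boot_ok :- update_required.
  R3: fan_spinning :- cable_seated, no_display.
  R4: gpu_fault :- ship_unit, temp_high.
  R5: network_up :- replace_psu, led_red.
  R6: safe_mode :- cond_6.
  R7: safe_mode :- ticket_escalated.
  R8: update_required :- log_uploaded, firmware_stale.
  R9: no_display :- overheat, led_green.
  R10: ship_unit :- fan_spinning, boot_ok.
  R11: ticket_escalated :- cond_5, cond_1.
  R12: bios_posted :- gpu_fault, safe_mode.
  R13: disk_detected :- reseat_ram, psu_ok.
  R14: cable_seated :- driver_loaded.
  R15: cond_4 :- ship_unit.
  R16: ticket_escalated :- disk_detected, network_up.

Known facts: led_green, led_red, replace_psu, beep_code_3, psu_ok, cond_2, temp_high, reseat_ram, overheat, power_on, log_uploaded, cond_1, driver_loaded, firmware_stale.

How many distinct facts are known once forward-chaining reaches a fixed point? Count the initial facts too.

[1] R5 [network_up :- replace_psu, led_red.]; R8 [update_required :- log_uploaded, firmware_stale.]; R9 [no_display :- overheat, led_green.]; R13 [disk_detected :- reseat_ram, psu_ok.]; R14 [cable_seated :- driver_loaded.]. ⇒ new: network_up, update_required, no_display, disk_detected, cable_seated.
[2] R2 [boot_ok :- update_required.]; R3 [fan_spinning :- cable_seated, no_display.]; R16 [ticket_escalated :- disk_detected, network_up.]. ⇒ new: boot_ok, fan_spinning, ticket_escalated.
[3] R7 [safe_mode :- ticket_escalated.]; R10 [ship_unit :- fan_spinning, boot_ok.]. ⇒ new: safe_mode, ship_unit.
[4] R1 [cond_3 :- safe_mode.]; R4 [gpu_fault :- ship_unit, temp_high.]; R15 [cond_4 :- ship_unit.]. ⇒ new: cond_3, gpu_fault, cond_4.
[5] R12 [bios_posted :- gpu_fault, safe_mode.]. ⇒ new: bios_posted.
Closure: {beep_code_3, bios_posted, boot_ok, cable_seated, cond_1, cond_2, cond_3, cond_4, disk_detected, driver_loaded, fan_spinning, firmware_stale, gpu_fault, led_green, led_red, log_uploaded, network_up, no_display, overheat, power_on, psu_ok, replace_psu, reseat_ram, safe_mode, ship_unit, temp_high, ticket_escalated, update_required} — 28 facts.

28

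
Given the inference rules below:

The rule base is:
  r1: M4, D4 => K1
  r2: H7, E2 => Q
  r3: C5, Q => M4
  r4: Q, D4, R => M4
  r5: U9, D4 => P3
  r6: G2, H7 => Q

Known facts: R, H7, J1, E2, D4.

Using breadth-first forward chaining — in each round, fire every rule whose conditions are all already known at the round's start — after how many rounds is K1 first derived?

3

Round 1: r2 [H7, E2 => Q]. Adds Q.
Round 2: r4 [Q, D4, R => M4]. Adds M4.
Round 3: r1 [M4, D4 => K1]. Adds K1.
K1 first appears in round 3.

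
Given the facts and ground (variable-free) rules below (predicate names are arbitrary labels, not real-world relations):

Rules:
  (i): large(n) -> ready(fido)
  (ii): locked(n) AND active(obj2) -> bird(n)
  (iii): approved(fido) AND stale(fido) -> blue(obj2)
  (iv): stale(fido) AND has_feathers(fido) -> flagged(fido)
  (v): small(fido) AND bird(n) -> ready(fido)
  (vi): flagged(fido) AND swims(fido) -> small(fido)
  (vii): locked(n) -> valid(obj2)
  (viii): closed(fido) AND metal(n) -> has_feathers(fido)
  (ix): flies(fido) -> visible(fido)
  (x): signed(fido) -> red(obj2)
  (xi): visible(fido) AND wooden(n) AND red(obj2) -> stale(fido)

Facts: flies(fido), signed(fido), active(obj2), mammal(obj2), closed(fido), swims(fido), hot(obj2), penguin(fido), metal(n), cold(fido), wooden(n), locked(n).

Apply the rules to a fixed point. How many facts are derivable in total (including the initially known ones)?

Round 1 — (ii), (vii), (viii), (ix), (x), derive bird(n), valid(obj2), has_feathers(fido), visible(fido), red(obj2).
Round 2 — (xi), derive stale(fido).
Round 3 — (iv), derive flagged(fido).
Round 4 — (vi), derive small(fido).
Round 5 — (v), derive ready(fido).
Closure: {active(obj2), bird(n), closed(fido), cold(fido), flagged(fido), flies(fido), has_feathers(fido), hot(obj2), locked(n), mammal(obj2), metal(n), penguin(fido), ready(fido), red(obj2), signed(fido), small(fido), stale(fido), swims(fido), valid(obj2), visible(fido), wooden(n)} — 21 facts.

21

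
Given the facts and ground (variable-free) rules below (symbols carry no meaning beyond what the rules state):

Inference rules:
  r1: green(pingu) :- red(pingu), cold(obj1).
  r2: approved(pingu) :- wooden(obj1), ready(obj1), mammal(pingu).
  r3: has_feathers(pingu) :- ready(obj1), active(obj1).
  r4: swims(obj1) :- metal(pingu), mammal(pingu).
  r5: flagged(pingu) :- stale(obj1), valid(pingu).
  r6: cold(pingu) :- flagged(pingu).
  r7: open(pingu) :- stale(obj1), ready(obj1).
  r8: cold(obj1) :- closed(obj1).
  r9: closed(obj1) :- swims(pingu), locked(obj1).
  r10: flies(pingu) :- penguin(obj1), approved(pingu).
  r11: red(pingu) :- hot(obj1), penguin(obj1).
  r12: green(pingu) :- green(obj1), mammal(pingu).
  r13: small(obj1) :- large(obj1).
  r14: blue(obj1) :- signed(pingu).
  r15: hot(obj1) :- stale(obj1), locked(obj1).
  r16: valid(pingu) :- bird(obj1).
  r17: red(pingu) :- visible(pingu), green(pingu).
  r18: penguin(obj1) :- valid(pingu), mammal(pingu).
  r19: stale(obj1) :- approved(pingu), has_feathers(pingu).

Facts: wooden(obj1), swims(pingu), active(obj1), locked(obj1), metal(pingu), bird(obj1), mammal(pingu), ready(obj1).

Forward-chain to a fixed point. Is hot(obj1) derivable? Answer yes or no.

yes

Round 1: r2 [approved(pingu) :- wooden(obj1), ready(obj1), mammal(pingu).]; r3 [has_feathers(pingu) :- ready(obj1), active(obj1).]; r4 [swims(obj1) :- metal(pingu), mammal(pingu).]; r9 [closed(obj1) :- swims(pingu), locked(obj1).]; r16 [valid(pingu) :- bird(obj1).]. Adds approved(pingu), has_feathers(pingu), swims(obj1), closed(obj1), valid(pingu).
Round 2: r8 [cold(obj1) :- closed(obj1).]; r18 [penguin(obj1) :- valid(pingu), mammal(pingu).]; r19 [stale(obj1) :- approved(pingu), has_feathers(pingu).]. Adds cold(obj1), penguin(obj1), stale(obj1).
Round 3: r5 [flagged(pingu) :- stale(obj1), valid(pingu).]; r7 [open(pingu) :- stale(obj1), ready(obj1).]; r10 [flies(pingu) :- penguin(obj1), approved(pingu).]; r15 [hot(obj1) :- stale(obj1), locked(obj1).]. Adds flagged(pingu), open(pingu), flies(pingu), hot(obj1).
Round 4: r6 [cold(pingu) :- flagged(pingu).]; r11 [red(pingu) :- hot(obj1), penguin(obj1).]. Adds cold(pingu), red(pingu).
Round 5: r1 [green(pingu) :- red(pingu), cold(obj1).]. Adds green(pingu).
hot(obj1) appears in round 3, so it is derivable.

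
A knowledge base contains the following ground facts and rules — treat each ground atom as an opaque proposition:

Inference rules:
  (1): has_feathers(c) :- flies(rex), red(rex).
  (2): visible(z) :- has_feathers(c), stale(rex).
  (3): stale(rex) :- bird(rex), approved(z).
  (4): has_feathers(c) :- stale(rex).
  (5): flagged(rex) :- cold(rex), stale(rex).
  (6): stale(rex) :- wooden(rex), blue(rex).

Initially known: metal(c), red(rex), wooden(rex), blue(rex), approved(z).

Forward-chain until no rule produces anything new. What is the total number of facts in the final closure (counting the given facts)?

Round 1: (6) [stale(rex) :- wooden(rex), blue(rex).]. Adds stale(rex).
Round 2: (4) [has_feathers(c) :- stale(rex).]. Adds has_feathers(c).
Round 3: (2) [visible(z) :- has_feathers(c), stale(rex).]. Adds visible(z).
Closure: {approved(z), blue(rex), has_feathers(c), metal(c), red(rex), stale(rex), visible(z), wooden(rex)} — 8 facts.

8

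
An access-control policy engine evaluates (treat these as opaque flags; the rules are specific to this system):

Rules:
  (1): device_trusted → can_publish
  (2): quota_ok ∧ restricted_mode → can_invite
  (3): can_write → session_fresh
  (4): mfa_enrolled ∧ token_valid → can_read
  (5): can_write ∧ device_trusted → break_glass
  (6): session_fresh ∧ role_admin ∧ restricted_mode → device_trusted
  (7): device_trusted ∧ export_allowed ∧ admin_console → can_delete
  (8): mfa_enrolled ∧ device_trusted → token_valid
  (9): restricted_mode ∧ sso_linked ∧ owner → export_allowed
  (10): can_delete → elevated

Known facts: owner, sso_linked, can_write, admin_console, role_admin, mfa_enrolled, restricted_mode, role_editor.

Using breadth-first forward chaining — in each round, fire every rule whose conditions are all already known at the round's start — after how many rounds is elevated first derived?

4

Round 1 — (3), (9), derive session_fresh, export_allowed.
Round 2 — (6), derive device_trusted.
Round 3 — (1), (5), (7), (8), derive can_publish, break_glass, can_delete, token_valid.
Round 4 — (4), (10), derive can_read, elevated.
elevated first appears in round 4.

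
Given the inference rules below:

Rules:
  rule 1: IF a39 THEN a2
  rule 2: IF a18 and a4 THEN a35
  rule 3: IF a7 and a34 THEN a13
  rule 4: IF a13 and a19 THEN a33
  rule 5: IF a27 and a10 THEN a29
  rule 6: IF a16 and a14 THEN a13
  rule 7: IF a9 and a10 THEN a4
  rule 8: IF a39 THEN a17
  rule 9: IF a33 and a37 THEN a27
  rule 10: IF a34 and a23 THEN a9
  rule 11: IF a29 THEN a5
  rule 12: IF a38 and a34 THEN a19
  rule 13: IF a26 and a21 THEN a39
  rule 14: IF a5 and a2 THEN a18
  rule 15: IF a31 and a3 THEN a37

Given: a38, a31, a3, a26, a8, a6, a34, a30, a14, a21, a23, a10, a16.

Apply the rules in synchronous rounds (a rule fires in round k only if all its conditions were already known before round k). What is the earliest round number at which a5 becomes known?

Round 1: rule 6 [IF a16 and a14 THEN a13]; rule 10 [IF a34 and a23 THEN a9]; rule 12 [IF a38 and a34 THEN a19]; rule 13 [IF a26 and a21 THEN a39]; rule 15 [IF a31 and a3 THEN a37]. Adds a13, a9, a19, a39, a37.
Round 2: rule 1 [IF a39 THEN a2]; rule 4 [IF a13 and a19 THEN a33]; rule 7 [IF a9 and a10 THEN a4]; rule 8 [IF a39 THEN a17]. Adds a2, a33, a4, a17.
Round 3: rule 9 [IF a33 and a37 THEN a27]. Adds a27.
Round 4: rule 5 [IF a27 and a10 THEN a29]. Adds a29.
Round 5: rule 11 [IF a29 THEN a5]. Adds a5.
a5 first appears in round 5.

5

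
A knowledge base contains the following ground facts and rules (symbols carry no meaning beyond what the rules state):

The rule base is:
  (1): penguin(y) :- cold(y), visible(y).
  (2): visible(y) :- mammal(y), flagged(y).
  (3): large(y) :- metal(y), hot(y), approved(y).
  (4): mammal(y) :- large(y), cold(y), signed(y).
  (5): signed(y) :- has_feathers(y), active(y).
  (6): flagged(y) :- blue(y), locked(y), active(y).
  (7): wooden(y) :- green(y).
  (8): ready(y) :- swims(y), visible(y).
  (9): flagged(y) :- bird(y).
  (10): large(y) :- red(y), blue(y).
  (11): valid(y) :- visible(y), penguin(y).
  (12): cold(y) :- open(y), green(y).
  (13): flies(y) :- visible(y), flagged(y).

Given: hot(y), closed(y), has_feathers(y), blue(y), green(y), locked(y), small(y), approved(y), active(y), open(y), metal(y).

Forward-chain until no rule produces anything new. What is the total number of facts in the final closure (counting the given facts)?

Round 1: (3) [large(y) :- metal(y), hot(y), approved(y).]; (5) [signed(y) :- has_feathers(y), active(y).]; (6) [flagged(y) :- blue(y), locked(y), active(y).]; (7) [wooden(y) :- green(y).]; (12) [cold(y) :- open(y), green(y).]. New: large(y), signed(y), flagged(y), wooden(y), cold(y).
Round 2: (4) [mammal(y) :- large(y), cold(y), signed(y).]. New: mammal(y).
Round 3: (2) [visible(y) :- mammal(y), flagged(y).]. New: visible(y).
Round 4: (1) [penguin(y) :- cold(y), visible(y).]; (13) [flies(y) :- visible(y), flagged(y).]. New: penguin(y), flies(y).
Round 5: (11) [valid(y) :- visible(y), penguin(y).]. New: valid(y).
Closure: {active(y), approved(y), blue(y), closed(y), cold(y), flagged(y), flies(y), green(y), has_feathers(y), hot(y), large(y), locked(y), mammal(y), metal(y), open(y), penguin(y), signed(y), small(y), valid(y), visible(y), wooden(y)} — 21 facts.

21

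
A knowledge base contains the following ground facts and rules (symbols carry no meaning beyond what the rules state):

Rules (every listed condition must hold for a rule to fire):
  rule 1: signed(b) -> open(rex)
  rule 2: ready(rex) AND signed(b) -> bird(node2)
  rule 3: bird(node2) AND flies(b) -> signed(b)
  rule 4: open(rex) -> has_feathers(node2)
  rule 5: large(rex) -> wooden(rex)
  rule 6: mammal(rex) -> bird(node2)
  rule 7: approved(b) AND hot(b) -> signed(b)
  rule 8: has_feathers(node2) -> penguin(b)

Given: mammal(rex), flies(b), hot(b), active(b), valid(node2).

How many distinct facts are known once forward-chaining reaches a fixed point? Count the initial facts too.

10

Round 1 fires rule 6, giving bird(node2).
Round 2 fires rule 3, giving signed(b).
Round 3 fires rule 1, giving open(rex).
Round 4 fires rule 4, giving has_feathers(node2).
Round 5 fires rule 8, giving penguin(b).
Closure: {active(b), bird(node2), flies(b), has_feathers(node2), hot(b), mammal(rex), open(rex), penguin(b), signed(b), valid(node2)} — 10 facts.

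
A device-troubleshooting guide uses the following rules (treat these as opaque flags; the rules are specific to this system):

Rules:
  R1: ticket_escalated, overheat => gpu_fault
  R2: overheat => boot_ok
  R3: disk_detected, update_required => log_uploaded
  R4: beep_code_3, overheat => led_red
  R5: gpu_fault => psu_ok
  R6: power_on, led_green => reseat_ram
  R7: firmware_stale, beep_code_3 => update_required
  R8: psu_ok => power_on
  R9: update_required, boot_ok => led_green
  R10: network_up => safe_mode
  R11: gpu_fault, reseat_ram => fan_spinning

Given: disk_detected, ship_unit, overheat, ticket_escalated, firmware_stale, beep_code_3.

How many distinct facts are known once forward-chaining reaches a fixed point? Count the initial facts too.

16

Round 1: R1 [ticket_escalated, overheat => gpu_fault]; R2 [overheat => boot_ok]; R4 [beep_code_3, overheat => led_red]; R7 [firmware_stale, beep_code_3 => update_required]. Adds gpu_fault, boot_ok, led_red, update_required.
Round 2: R3 [disk_detected, update_required => log_uploaded]; R5 [gpu_fault => psu_ok]; R9 [update_required, boot_ok => led_green]. Adds log_uploaded, psu_ok, led_green.
Round 3: R8 [psu_ok => power_on]. Adds power_on.
Round 4: R6 [power_on, led_green => reseat_ram]. Adds reseat_ram.
Round 5: R11 [gpu_fault, reseat_ram => fan_spinning]. Adds fan_spinning.
Closure: {beep_code_3, boot_ok, disk_detected, fan_spinning, firmware_stale, gpu_fault, led_green, led_red, log_uploaded, overheat, power_on, psu_ok, reseat_ram, ship_unit, ticket_escalated, update_required} — 16 facts.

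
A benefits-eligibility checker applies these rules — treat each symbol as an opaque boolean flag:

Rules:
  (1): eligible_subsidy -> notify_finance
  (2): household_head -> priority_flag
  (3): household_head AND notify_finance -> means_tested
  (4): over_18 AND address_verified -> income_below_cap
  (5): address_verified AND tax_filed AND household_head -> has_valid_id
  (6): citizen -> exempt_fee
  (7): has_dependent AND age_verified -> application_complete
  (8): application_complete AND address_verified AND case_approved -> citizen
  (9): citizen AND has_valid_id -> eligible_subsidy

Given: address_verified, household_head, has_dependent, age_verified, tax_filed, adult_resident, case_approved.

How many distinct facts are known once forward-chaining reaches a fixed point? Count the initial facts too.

15

Round 1: (2) [household_head -> priority_flag]; (5) [address_verified AND tax_filed AND household_head -> has_valid_id]; (7) [has_dependent AND age_verified -> application_complete]. Adds priority_flag, has_valid_id, application_complete.
Round 2: (8) [application_complete AND address_verified AND case_approved -> citizen]. Adds citizen.
Round 3: (6) [citizen -> exempt_fee]; (9) [citizen AND has_valid_id -> eligible_subsidy]. Adds exempt_fee, eligible_subsidy.
Round 4: (1) [eligible_subsidy -> notify_finance]. Adds notify_finance.
Round 5: (3) [household_head AND notify_finance -> means_tested]. Adds means_tested.
Closure: {address_verified, adult_resident, age_verified, application_complete, case_approved, citizen, eligible_subsidy, exempt_fee, has_dependent, has_valid_id, household_head, means_tested, notify_finance, priority_flag, tax_filed} — 15 facts.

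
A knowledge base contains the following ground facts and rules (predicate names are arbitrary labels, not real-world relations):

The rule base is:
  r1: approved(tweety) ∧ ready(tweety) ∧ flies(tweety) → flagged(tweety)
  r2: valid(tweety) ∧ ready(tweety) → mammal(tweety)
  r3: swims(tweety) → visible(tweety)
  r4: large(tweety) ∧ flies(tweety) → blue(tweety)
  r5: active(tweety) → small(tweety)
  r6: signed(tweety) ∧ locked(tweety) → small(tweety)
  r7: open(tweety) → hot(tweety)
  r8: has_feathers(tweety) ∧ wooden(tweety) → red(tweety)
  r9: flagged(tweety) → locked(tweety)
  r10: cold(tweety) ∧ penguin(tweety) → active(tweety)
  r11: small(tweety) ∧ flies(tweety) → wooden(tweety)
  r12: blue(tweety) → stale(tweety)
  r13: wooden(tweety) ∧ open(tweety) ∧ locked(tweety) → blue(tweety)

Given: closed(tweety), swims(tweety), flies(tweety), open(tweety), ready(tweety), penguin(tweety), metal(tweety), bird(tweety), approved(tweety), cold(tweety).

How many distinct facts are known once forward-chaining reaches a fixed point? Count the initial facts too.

19

[1] r1 [approved(tweety) ∧ ready(tweety) ∧ flies(tweety) → flagged(tweety)]; r3 [swims(tweety) → visible(tweety)]; r7 [open(tweety) → hot(tweety)]; r10 [cold(tweety) ∧ penguin(tweety) → active(tweety)]. ⇒ new: flagged(tweety), visible(tweety), hot(tweety), active(tweety).
[2] r5 [active(tweety) → small(tweety)]; r9 [flagged(tweety) → locked(tweety)]. ⇒ new: small(tweety), locked(tweety).
[3] r11 [small(tweety) ∧ flies(tweety) → wooden(tweety)]. ⇒ new: wooden(tweety).
[4] r13 [wooden(tweety) ∧ open(tweety) ∧ locked(tweety) → blue(tweety)]. ⇒ new: blue(tweety).
[5] r12 [blue(tweety) → stale(tweety)]. ⇒ new: stale(tweety).
Closure: {active(tweety), approved(tweety), bird(tweety), blue(tweety), closed(tweety), cold(tweety), flagged(tweety), flies(tweety), hot(tweety), locked(tweety), metal(tweety), open(tweety), penguin(tweety), ready(tweety), small(tweety), stale(tweety), swims(tweety), visible(tweety), wooden(tweety)} — 19 facts.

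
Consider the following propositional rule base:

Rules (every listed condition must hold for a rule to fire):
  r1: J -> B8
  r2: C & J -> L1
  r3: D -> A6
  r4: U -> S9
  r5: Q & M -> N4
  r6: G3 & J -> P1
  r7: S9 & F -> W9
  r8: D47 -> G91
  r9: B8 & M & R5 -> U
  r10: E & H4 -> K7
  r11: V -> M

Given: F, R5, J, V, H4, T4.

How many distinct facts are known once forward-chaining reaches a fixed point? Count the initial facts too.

Round 1: r1 [J -> B8]; r11 [V -> M]. New: B8, M.
Round 2: r9 [B8 & M & R5 -> U]. New: U.
Round 3: r4 [U -> S9]. New: S9.
Round 4: r7 [S9 & F -> W9]. New: W9.
Closure: {B8, F, H4, J, M, R5, S9, T4, U, V, W9} — 11 facts.

11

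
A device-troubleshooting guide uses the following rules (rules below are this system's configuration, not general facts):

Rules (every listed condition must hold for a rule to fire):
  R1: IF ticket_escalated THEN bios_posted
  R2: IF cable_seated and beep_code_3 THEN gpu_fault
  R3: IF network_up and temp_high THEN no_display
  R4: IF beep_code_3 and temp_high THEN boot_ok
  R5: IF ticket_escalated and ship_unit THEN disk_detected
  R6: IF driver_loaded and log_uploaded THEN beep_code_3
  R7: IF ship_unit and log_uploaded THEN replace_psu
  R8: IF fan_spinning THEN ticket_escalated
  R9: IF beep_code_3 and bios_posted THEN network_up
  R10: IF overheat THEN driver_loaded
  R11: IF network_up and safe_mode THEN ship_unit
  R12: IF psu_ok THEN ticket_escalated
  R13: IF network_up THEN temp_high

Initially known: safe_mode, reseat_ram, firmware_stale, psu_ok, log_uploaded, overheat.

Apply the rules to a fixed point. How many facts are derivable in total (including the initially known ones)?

17

Round 1 — R10, R12, derive driver_loaded, ticket_escalated.
Round 2 — R1, R6, derive bios_posted, beep_code_3.
Round 3 — R9, derive network_up.
Round 4 — R11, R13, derive ship_unit, temp_high.
Round 5 — R3, R4, R5, R7, derive no_display, boot_ok, disk_detected, replace_psu.
Closure: {beep_code_3, bios_posted, boot_ok, disk_detected, driver_loaded, firmware_stale, log_uploaded, network_up, no_display, overheat, psu_ok, replace_psu, reseat_ram, safe_mode, ship_unit, temp_high, ticket_escalated} — 17 facts.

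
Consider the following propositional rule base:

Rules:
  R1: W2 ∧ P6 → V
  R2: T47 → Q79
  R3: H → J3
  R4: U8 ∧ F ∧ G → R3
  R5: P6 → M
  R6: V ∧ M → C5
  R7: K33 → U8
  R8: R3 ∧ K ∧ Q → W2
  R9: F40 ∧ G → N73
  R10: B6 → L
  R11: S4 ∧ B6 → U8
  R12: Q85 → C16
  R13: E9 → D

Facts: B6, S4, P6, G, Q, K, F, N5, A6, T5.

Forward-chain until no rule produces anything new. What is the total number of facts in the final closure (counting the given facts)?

17

[1] R5 [P6 → M]; R10 [B6 → L]; R11 [S4 ∧ B6 → U8]. ⇒ new: M, L, U8.
[2] R4 [U8 ∧ F ∧ G → R3]. ⇒ new: R3.
[3] R8 [R3 ∧ K ∧ Q → W2]. ⇒ new: W2.
[4] R1 [W2 ∧ P6 → V]. ⇒ new: V.
[5] R6 [V ∧ M → C5]. ⇒ new: C5.
Closure: {A6, B6, C5, F, G, K, L, M, N5, P6, Q, R3, S4, T5, U8, V, W2} — 17 facts.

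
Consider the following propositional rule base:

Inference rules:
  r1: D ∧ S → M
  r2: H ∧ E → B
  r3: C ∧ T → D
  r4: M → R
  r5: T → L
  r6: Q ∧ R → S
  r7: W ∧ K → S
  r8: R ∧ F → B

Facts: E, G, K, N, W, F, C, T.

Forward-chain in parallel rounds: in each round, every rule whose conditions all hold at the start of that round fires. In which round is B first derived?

Round 1: r3 [C ∧ T → D]; r5 [T → L]; r7 [W ∧ K → S]. New: D, L, S.
Round 2: r1 [D ∧ S → M]. New: M.
Round 3: r4 [M → R]. New: R.
Round 4: r8 [R ∧ F → B]. New: B.
B first appears in round 4.

4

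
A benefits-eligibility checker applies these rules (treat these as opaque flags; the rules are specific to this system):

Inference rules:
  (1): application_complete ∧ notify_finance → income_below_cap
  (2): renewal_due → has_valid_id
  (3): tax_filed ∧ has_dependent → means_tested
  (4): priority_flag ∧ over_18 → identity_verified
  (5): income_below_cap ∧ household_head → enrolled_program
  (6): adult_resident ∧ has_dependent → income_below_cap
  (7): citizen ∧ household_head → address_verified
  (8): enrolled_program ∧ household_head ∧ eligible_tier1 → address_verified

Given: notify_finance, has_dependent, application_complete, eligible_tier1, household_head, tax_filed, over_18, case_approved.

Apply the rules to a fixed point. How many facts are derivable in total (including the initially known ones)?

Round 1: (1) [application_complete ∧ notify_finance → income_below_cap]; (3) [tax_filed ∧ has_dependent → means_tested]. Adds income_below_cap, means_tested.
Round 2: (5) [income_below_cap ∧ household_head → enrolled_program]. Adds enrolled_program.
Round 3: (8) [enrolled_program ∧ household_head ∧ eligible_tier1 → address_verified]. Adds address_verified.
Closure: {address_verified, application_complete, case_approved, eligible_tier1, enrolled_program, has_dependent, household_head, income_below_cap, means_tested, notify_finance, over_18, tax_filed} — 12 facts.

12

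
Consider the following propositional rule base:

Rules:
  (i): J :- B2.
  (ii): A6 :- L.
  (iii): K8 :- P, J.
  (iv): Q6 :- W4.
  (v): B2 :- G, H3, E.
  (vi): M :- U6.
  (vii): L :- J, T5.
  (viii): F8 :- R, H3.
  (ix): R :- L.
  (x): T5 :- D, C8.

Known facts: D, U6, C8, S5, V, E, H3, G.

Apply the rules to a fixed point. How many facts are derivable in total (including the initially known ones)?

Round 1: (v) [B2 :- G, H3, E.]; (vi) [M :- U6.]; (x) [T5 :- D, C8.]. Adds B2, M, T5.
Round 2: (i) [J :- B2.]. Adds J.
Round 3: (vii) [L :- J, T5.]. Adds L.
Round 4: (ii) [A6 :- L.]; (ix) [R :- L.]. Adds A6, R.
Round 5: (viii) [F8 :- R, H3.]. Adds F8.
Closure: {A6, B2, C8, D, E, F8, G, H3, J, L, M, R, S5, T5, U6, V} — 16 facts.

16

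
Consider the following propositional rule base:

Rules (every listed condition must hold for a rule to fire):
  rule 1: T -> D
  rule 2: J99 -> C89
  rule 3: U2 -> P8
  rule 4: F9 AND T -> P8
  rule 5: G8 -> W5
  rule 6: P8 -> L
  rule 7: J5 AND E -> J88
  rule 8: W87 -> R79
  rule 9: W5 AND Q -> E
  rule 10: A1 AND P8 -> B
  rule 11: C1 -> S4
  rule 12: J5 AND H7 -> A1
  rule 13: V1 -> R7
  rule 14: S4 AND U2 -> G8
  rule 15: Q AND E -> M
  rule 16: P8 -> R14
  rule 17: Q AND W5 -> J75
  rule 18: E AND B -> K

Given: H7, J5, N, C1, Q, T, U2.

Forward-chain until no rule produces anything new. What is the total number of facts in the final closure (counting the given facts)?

21

[1] rule 1 [T -> D]; rule 3 [U2 -> P8]; rule 11 [C1 -> S4]; rule 12 [J5 AND H7 -> A1]. ⇒ new: D, P8, S4, A1.
[2] rule 6 [P8 -> L]; rule 10 [A1 AND P8 -> B]; rule 14 [S4 AND U2 -> G8]; rule 16 [P8 -> R14]. ⇒ new: L, B, G8, R14.
[3] rule 5 [G8 -> W5]. ⇒ new: W5.
[4] rule 9 [W5 AND Q -> E]; rule 17 [Q AND W5 -> J75]. ⇒ new: E, J75.
[5] rule 7 [J5 AND E -> J88]; rule 15 [Q AND E -> M]; rule 18 [E AND B -> K]. ⇒ new: J88, M, K.
Closure: {A1, B, C1, D, E, G8, H7, J5, J75, J88, K, L, M, N, P8, Q, R14, S4, T, U2, W5} — 21 facts.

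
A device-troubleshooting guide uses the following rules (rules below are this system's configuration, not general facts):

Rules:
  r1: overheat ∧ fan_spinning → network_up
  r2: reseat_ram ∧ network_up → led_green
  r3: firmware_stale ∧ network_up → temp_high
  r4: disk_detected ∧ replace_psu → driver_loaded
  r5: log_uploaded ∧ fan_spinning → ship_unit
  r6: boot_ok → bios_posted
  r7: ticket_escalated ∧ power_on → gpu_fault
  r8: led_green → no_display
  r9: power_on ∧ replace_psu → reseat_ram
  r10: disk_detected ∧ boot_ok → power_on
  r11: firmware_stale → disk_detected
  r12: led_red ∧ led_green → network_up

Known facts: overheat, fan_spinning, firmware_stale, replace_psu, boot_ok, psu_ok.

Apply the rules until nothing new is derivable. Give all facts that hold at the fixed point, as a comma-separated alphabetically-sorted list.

bios_posted, boot_ok, disk_detected, driver_loaded, fan_spinning, firmware_stale, led_green, network_up, no_display, overheat, power_on, psu_ok, replace_psu, reseat_ram, temp_high

Round 1 — r1, r6, r11, derive network_up, bios_posted, disk_detected.
Round 2 — r3, r4, r10, derive temp_high, driver_loaded, power_on.
Round 3 — r9, derive reseat_ram.
Round 4 — r2, derive led_green.
Round 5 — r8, derive no_display.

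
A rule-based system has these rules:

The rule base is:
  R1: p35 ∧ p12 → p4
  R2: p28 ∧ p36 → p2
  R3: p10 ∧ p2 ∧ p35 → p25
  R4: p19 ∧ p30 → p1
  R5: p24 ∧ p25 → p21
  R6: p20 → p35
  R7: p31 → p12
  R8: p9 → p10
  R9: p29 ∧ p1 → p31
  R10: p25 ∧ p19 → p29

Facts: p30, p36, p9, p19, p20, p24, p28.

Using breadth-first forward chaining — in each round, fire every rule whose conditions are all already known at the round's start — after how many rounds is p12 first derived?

Round 1: R2 [p28 ∧ p36 → p2]; R4 [p19 ∧ p30 → p1]; R6 [p20 → p35]; R8 [p9 → p10]. Adds p2, p1, p35, p10.
Round 2: R3 [p10 ∧ p2 ∧ p35 → p25]. Adds p25.
Round 3: R5 [p24 ∧ p25 → p21]; R10 [p25 ∧ p19 → p29]. Adds p21, p29.
Round 4: R9 [p29 ∧ p1 → p31]. Adds p31.
Round 5: R7 [p31 → p12]. Adds p12.
p12 first appears in round 5.

5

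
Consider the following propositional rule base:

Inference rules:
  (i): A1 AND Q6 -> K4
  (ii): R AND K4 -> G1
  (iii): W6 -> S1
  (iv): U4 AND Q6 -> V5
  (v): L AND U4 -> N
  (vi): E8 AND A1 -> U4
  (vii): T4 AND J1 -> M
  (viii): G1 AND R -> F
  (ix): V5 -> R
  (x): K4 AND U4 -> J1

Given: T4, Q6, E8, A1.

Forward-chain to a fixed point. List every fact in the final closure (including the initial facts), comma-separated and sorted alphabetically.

A1, E8, F, G1, J1, K4, M, Q6, R, T4, U4, V5

[1] (i) [A1 AND Q6 -> K4]; (vi) [E8 AND A1 -> U4]. ⇒ new: K4, U4.
[2] (iv) [U4 AND Q6 -> V5]; (x) [K4 AND U4 -> J1]. ⇒ new: V5, J1.
[3] (vii) [T4 AND J1 -> M]; (ix) [V5 -> R]. ⇒ new: M, R.
[4] (ii) [R AND K4 -> G1]. ⇒ new: G1.
[5] (viii) [G1 AND R -> F]. ⇒ new: F.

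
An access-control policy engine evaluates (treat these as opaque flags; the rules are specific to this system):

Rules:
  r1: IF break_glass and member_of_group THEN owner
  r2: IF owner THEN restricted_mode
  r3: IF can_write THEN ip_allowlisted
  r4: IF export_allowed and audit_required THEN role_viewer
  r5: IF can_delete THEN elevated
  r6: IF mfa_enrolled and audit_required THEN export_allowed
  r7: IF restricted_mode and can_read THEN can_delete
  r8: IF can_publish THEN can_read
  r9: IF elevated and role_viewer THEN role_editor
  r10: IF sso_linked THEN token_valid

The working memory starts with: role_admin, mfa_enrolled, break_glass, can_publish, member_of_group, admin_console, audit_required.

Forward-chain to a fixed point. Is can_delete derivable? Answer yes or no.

yes

Round 1 — r1, r6, r8, derive owner, export_allowed, can_read.
Round 2 — r2, r4, derive restricted_mode, role_viewer.
Round 3 — r7, derive can_delete.
Round 4 — r5, derive elevated.
Round 5 — r9, derive role_editor.
can_delete appears in round 3, so it is derivable.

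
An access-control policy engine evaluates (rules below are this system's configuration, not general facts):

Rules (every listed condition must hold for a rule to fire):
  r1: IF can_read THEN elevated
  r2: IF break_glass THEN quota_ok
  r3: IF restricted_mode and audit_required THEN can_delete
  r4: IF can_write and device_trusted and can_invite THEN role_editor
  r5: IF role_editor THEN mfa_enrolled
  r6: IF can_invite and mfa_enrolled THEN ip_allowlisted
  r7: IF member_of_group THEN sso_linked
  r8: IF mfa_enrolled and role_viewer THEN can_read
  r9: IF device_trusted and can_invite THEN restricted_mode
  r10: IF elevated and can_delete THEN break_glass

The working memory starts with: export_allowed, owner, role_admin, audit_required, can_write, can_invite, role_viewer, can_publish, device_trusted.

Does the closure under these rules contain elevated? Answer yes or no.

Round 1: r4 [IF can_write and device_trusted and can_invite THEN role_editor]; r9 [IF device_trusted and can_invite THEN restricted_mode]. New: role_editor, restricted_mode.
Round 2: r3 [IF restricted_mode and audit_required THEN can_delete]; r5 [IF role_editor THEN mfa_enrolled]. New: can_delete, mfa_enrolled.
Round 3: r6 [IF can_invite and mfa_enrolled THEN ip_allowlisted]; r8 [IF mfa_enrolled and role_viewer THEN can_read]. New: ip_allowlisted, can_read.
Round 4: r1 [IF can_read THEN elevated]. New: elevated.
Round 5: r10 [IF elevated and can_delete THEN break_glass]. New: break_glass.
Round 6: r2 [IF break_glass THEN quota_ok]. New: quota_ok.
elevated appears in round 4, so it is derivable.

yes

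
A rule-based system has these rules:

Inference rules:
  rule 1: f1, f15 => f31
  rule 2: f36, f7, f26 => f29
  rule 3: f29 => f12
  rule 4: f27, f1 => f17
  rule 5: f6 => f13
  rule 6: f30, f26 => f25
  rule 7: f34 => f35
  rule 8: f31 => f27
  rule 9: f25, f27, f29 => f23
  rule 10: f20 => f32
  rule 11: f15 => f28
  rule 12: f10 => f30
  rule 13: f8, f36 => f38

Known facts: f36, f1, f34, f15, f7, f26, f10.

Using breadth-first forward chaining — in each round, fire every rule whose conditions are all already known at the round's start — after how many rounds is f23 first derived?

Round 1 — rule 1, rule 2, rule 7, rule 11, rule 12, derive f31, f29, f35, f28, f30.
Round 2 — rule 3, rule 6, rule 8, derive f12, f25, f27.
Round 3 — rule 4, rule 9, derive f17, f23.
f23 first appears in round 3.

3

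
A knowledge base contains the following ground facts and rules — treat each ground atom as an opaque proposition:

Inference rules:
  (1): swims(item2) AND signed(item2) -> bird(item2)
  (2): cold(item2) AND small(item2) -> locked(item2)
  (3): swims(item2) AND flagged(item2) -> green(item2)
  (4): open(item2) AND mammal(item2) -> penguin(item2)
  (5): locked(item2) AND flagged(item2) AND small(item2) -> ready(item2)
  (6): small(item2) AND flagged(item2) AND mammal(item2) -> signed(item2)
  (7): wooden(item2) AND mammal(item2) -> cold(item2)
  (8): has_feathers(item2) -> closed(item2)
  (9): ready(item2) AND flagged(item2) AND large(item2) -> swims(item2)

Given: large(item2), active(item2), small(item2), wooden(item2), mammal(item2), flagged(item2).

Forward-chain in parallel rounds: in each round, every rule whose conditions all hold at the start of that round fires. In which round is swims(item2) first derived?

Round 1 fires (6), (7), giving signed(item2), cold(item2).
Round 2 fires (2), giving locked(item2).
Round 3 fires (5), giving ready(item2).
Round 4 fires (9), giving swims(item2).
swims(item2) first appears in round 4.

4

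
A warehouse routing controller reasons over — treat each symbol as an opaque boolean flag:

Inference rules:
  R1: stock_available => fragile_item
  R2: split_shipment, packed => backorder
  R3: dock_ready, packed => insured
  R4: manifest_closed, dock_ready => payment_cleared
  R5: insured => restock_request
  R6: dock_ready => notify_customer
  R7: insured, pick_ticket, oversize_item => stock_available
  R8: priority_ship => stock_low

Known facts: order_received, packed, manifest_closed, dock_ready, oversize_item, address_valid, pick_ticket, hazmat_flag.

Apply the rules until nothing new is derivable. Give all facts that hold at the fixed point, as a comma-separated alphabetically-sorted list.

address_valid, dock_ready, fragile_item, hazmat_flag, insured, manifest_closed, notify_customer, order_received, oversize_item, packed, payment_cleared, pick_ticket, restock_request, stock_available

Round 1 — R3, R4, R6, derive insured, payment_cleared, notify_customer.
Round 2 — R5, R7, derive restock_request, stock_available.
Round 3 — R1, derive fragile_item.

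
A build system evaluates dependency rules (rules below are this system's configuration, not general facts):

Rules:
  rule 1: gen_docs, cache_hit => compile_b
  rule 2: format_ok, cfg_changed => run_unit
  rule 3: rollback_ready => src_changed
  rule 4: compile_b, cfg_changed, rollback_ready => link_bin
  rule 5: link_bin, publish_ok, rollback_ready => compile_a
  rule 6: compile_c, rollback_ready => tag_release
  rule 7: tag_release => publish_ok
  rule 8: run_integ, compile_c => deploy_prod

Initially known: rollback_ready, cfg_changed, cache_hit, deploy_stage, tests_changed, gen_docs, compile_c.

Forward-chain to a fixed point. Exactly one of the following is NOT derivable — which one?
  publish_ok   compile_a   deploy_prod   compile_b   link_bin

Round 1: rule 1 [gen_docs, cache_hit => compile_b]; rule 3 [rollback_ready => src_changed]; rule 6 [compile_c, rollback_ready => tag_release]. Adds compile_b, src_changed, tag_release.
Round 2: rule 4 [compile_b, cfg_changed, rollback_ready => link_bin]; rule 7 [tag_release => publish_ok]. Adds link_bin, publish_ok.
Round 3: rule 5 [link_bin, publish_ok, rollback_ready => compile_a]. Adds compile_a.
Derived: compile_b (round 1), publish_ok (round 2), link_bin (round 2), compile_a (round 3). deploy_prod never appears in any round.

deploy_prod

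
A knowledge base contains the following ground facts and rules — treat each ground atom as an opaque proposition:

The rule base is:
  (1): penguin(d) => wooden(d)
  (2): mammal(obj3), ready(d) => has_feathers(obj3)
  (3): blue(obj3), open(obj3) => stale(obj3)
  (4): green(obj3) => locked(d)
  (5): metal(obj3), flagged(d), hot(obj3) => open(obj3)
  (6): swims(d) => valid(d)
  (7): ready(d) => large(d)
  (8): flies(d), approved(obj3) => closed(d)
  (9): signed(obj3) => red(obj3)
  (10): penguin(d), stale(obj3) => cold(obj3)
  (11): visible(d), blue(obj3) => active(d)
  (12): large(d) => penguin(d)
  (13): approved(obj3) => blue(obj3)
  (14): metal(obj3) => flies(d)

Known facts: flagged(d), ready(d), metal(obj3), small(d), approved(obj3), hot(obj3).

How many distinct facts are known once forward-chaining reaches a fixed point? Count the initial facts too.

15

Round 1 fires (5), (7), (13), (14), giving open(obj3), large(d), blue(obj3), flies(d).
Round 2 fires (3), (8), (12), giving stale(obj3), closed(d), penguin(d).
Round 3 fires (1), (10), giving wooden(d), cold(obj3).
Closure: {approved(obj3), blue(obj3), closed(d), cold(obj3), flagged(d), flies(d), hot(obj3), large(d), metal(obj3), open(obj3), penguin(d), ready(d), small(d), stale(obj3), wooden(d)} — 15 facts.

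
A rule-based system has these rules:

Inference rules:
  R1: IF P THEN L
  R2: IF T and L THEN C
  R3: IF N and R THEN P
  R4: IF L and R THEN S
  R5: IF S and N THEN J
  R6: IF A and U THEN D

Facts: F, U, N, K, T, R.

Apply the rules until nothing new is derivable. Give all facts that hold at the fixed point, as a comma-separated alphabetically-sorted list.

C, F, J, K, L, N, P, R, S, T, U

Round 1: R3 [IF N and R THEN P]. New: P.
Round 2: R1 [IF P THEN L]. New: L.
Round 3: R2 [IF T and L THEN C]; R4 [IF L and R THEN S]. New: C, S.
Round 4: R5 [IF S and N THEN J]. New: J.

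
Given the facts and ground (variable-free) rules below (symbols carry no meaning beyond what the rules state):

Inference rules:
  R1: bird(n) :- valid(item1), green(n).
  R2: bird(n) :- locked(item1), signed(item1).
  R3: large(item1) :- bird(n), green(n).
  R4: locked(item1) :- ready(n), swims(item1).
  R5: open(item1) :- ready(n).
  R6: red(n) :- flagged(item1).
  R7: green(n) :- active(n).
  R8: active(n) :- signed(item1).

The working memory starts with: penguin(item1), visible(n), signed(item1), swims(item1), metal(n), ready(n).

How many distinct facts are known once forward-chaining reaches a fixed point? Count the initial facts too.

12

Round 1: R4 [locked(item1) :- ready(n), swims(item1).]; R5 [open(item1) :- ready(n).]; R8 [active(n) :- signed(item1).]. Adds locked(item1), open(item1), active(n).
Round 2: R2 [bird(n) :- locked(item1), signed(item1).]; R7 [green(n) :- active(n).]. Adds bird(n), green(n).
Round 3: R3 [large(item1) :- bird(n), green(n).]. Adds large(item1).
Closure: {active(n), bird(n), green(n), large(item1), locked(item1), metal(n), open(item1), penguin(item1), ready(n), signed(item1), swims(item1), visible(n)} — 12 facts.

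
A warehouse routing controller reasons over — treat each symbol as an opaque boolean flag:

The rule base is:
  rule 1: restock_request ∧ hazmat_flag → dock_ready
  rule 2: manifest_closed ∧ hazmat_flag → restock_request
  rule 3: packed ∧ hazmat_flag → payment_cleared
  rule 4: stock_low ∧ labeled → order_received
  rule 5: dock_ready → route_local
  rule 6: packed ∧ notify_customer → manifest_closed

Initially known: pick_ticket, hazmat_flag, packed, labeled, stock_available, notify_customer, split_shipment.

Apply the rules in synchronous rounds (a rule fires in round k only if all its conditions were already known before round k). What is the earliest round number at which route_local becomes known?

[1] rule 3 [packed ∧ hazmat_flag → payment_cleared]; rule 6 [packed ∧ notify_customer → manifest_closed]. ⇒ new: payment_cleared, manifest_closed.
[2] rule 2 [manifest_closed ∧ hazmat_flag → restock_request]. ⇒ new: restock_request.
[3] rule 1 [restock_request ∧ hazmat_flag → dock_ready]. ⇒ new: dock_ready.
[4] rule 5 [dock_ready → route_local]. ⇒ new: route_local.
route_local first appears in round 4.

4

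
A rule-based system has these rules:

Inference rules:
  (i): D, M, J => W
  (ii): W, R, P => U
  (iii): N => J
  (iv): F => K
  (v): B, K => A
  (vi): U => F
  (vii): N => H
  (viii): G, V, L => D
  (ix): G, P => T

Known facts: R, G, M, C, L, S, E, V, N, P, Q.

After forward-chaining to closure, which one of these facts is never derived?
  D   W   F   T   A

A

Round 1 fires (iii), (vii), (viii), (ix), giving J, H, D, T.
Round 2 fires (i), giving W.
Round 3 fires (ii), giving U.
Round 4 fires (vi), giving F.
Round 5 fires (iv), giving K.
Derived: W (round 2), D (round 1), F (round 4), T (round 1). A never appears in any round.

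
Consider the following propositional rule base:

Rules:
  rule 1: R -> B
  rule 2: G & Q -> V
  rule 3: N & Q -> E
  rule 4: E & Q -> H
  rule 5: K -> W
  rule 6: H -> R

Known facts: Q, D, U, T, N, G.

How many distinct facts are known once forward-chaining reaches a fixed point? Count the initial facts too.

[1] rule 2 [G & Q -> V]; rule 3 [N & Q -> E]. ⇒ new: V, E.
[2] rule 4 [E & Q -> H]. ⇒ new: H.
[3] rule 6 [H -> R]. ⇒ new: R.
[4] rule 1 [R -> B]. ⇒ new: B.
Closure: {B, D, E, G, H, N, Q, R, T, U, V} — 11 facts.

11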